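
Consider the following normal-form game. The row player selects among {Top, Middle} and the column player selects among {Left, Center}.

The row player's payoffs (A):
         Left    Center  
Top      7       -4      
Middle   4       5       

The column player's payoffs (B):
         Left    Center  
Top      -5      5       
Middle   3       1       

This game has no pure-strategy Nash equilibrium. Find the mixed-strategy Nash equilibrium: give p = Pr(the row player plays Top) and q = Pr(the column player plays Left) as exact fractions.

p = 1/6, q = 3/4

In a mixed NE each player is indifferent between their pure strategies, so the opponent's mix sets the indifference.
The column player indifferent between Left and Center: p·(-5) + (1−p)·3 = p·5 + (1−p)·1 ⟹ 3 + (-8)p = 1 + 4p ⟹ p = 1/6.
The row player indifferent between Top and Middle: q·7 + (1−q)·(-4) = q·4 + (1−q)·5 ⟹ (-4) + 11q = 5 + (-1)q ⟹ q = 3/4.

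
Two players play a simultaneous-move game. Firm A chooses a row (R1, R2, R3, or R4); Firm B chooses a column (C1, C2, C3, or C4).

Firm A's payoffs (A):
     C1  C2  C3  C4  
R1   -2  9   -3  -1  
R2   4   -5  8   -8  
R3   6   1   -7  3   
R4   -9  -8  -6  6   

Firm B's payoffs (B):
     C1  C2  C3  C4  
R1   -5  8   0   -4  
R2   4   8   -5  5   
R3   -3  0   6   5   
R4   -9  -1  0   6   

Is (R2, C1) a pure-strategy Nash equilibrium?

No

Holding Firm B at C1: Firm A gets 4 from R2 but could get 6 by switching to R3. Firm A has a profitable deviation.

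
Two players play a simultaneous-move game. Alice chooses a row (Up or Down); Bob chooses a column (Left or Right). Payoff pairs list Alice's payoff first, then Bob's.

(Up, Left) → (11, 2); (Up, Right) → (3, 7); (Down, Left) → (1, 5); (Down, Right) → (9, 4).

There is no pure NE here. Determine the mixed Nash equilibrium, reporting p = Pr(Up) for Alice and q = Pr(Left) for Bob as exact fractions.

p = 1/6, q = 3/8

Each player's mixing probability is pinned down by making the *other* player indifferent.
Bob indifferent between Left and Right: p·2 + (1−p)·5 = p·7 + (1−p)·4 ⟹ 5 + (-3)p = 4 + 3p ⟹ p = 1/6.
Alice indifferent between Up and Down: q·11 + (1−q)·3 = q·1 + (1−q)·9 ⟹ 3 + 8q = 9 + (-8)q ⟹ q = 3/8.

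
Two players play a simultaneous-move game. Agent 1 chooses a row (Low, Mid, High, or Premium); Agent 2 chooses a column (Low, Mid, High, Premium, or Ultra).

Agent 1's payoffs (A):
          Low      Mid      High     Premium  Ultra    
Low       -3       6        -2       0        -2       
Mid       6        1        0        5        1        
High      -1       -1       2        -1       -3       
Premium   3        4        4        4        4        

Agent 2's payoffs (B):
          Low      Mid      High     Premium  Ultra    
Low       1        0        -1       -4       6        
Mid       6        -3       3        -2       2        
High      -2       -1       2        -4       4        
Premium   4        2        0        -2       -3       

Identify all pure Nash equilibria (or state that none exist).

Find each player's best response to every opponent strategy; NE are the intersections.
Agent 1's best responses — vs Low: Mid (payoff 6); vs Mid: Low (payoff 6); vs High: Premium (payoff 4); vs Premium: Mid (payoff 5); vs Ultra: Premium (payoff 4).
Agent 2's best responses — vs Low: Ultra (payoff 6); vs Mid: Low (payoff 6); vs High: Ultra (payoff 4); vs Premium: Low (payoff 4).
The only mutual best response is (Mid, Low); neither player gains by switching there.

(Mid, Low)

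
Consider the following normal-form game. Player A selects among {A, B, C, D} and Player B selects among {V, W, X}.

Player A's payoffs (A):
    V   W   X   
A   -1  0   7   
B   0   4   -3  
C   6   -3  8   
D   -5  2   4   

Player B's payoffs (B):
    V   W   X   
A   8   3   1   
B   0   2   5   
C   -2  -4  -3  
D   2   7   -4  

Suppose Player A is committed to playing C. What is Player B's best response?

With Player A fixed at C, Player B's payoffs are: V → -2, W → -4, X → -3.
The maximum is -2, achieved by V.

V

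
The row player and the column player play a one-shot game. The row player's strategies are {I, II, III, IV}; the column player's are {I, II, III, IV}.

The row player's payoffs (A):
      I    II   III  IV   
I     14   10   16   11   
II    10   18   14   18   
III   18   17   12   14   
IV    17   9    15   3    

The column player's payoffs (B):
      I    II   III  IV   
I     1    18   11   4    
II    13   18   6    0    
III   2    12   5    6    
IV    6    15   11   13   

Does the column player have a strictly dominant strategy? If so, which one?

II

A strategy is strictly dominant if it gives the column player a strictly higher payoff than every other strategy, against every choice by the opponent.
II strictly dominates: vs I: 18 > each of {1, 11, 4}; vs II: 18 > each of {13, 6, 0}; vs III: 12 > each of {2, 5, 6}; vs IV: 15 > each of {6, 11, 13}.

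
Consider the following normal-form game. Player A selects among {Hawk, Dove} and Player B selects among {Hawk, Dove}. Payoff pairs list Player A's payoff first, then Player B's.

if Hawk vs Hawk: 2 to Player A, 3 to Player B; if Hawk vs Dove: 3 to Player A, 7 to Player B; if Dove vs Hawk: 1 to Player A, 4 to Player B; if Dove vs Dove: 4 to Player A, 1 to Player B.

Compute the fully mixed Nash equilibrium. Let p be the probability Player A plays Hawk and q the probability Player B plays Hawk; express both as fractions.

p = 3/7, q = 1/2

Each player's mixing probability is pinned down by making the *other* player indifferent.
Player B indifferent between Hawk and Dove: p·3 + (1−p)·4 = p·7 + (1−p)·1 ⟹ 4 + (-1)p = 1 + 6p ⟹ p = 3/7.
Player A indifferent between Hawk and Dove: q·2 + (1−q)·3 = q·1 + (1−q)·4 ⟹ 3 + (-1)q = 4 + (-3)q ⟹ q = 1/2.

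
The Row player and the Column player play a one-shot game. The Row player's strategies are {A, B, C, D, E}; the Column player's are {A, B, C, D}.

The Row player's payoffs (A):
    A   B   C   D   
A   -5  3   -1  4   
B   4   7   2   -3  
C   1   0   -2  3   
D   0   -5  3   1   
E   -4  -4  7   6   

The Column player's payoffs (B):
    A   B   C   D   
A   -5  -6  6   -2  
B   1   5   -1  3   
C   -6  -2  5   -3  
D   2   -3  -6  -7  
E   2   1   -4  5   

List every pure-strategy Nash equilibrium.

Check mutual best responses: a cell is a NE iff neither player can gain by unilaterally deviating.
The Row player's best responses — vs A: B (payoff 4); vs B: B (payoff 7); vs C: E (payoff 7); vs D: E (payoff 6).
The Column player's best responses — vs A: C (payoff 6); vs B: B (payoff 5); vs C: C (payoff 5); vs D: A (payoff 2); vs E: D (payoff 5).
Mutual best responses occur at (B, B) and (E, D); at each, neither player gains by switching.

(B, B) and (E, D)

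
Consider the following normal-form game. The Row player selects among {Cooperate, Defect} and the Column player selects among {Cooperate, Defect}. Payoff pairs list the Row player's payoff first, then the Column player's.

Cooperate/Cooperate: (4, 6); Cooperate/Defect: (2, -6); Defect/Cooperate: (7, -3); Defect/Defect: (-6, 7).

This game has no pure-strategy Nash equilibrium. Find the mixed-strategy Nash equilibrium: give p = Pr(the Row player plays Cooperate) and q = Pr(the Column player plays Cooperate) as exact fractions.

Each player's mixing probability is pinned down by making the *other* player indifferent.
The Column player indifferent between Cooperate and Defect: p·6 + (1−p)·(-3) = p·(-6) + (1−p)·7 ⟹ (-3) + 9p = 7 + (-13)p ⟹ p = 5/11.
The Row player indifferent between Cooperate and Defect: q·4 + (1−q)·2 = q·7 + (1−q)·(-6) ⟹ 2 + 2q = (-6) + 13q ⟹ q = 8/11.

p = 5/11, q = 8/11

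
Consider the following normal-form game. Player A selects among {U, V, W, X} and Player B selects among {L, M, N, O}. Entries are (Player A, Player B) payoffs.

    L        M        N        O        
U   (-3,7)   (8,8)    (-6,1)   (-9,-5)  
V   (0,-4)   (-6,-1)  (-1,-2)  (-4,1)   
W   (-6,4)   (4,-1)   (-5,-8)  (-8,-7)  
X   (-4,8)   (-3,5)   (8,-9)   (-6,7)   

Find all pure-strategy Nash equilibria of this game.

(U, M) and (V, O)

A profile is a Nash equilibrium when each player is best-responding to the other.
Player A's best responses — vs L: V (payoff 0); vs M: U (payoff 8); vs N: X (payoff 8); vs O: V (payoff -4).
Player B's best responses — vs U: M (payoff 8); vs V: O (payoff 1); vs W: L (payoff 4); vs X: L (payoff 8).
Mutual best responses occur at (U, M) and (V, O); at each, neither player gains by switching.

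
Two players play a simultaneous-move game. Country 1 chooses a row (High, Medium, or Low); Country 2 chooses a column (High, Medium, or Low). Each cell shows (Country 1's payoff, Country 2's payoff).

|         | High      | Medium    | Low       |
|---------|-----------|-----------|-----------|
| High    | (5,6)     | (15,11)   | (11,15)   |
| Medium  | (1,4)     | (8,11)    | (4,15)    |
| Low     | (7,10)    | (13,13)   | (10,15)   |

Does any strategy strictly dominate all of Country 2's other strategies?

A strategy is strictly dominant if it gives Country 2 a strictly higher payoff than every other strategy, against every choice by the opponent.
Low strictly dominates: vs High: 15 > each of {6, 11}; vs Medium: 15 > each of {4, 11}; vs Low: 15 > each of {10, 13}.

Low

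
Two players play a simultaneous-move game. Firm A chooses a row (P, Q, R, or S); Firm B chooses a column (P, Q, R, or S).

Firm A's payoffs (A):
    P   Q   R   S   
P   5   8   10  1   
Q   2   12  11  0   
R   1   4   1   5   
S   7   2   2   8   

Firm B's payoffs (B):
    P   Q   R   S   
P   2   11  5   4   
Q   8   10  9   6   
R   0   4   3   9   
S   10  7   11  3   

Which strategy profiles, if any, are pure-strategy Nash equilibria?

Find each player's best response to every opponent strategy; NE are the intersections.
Firm A's best responses — vs P: S (payoff 7); vs Q: Q (payoff 12); vs R: Q (payoff 11); vs S: S (payoff 8).
Firm B's best responses — vs P: Q (payoff 11); vs Q: Q (payoff 10); vs R: S (payoff 9); vs S: R (payoff 11).
The only mutual best response is (Q, Q); neither player gains by switching there.

(Q, Q)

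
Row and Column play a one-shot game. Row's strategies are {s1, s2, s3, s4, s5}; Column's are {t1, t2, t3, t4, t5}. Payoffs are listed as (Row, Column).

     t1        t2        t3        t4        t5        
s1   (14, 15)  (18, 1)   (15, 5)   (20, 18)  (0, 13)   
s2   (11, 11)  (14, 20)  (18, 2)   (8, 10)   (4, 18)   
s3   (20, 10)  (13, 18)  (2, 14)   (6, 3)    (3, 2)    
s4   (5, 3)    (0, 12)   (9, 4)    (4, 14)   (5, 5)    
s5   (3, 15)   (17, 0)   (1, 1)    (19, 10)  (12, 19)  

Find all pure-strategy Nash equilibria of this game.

(s1, t4) and (s5, t5)

Find each player's best response to every opponent strategy; NE are the intersections.
Row's best responses — vs t1: s3 (payoff 20); vs t2: s1 (payoff 18); vs t3: s2 (payoff 18); vs t4: s1 (payoff 20); vs t5: s5 (payoff 12).
Column's best responses — vs s1: t4 (payoff 18); vs s2: t2 (payoff 20); vs s3: t2 (payoff 18); vs s4: t4 (payoff 14); vs s5: t5 (payoff 19).
Mutual best responses occur at (s1, t4) and (s5, t5); at each, neither player gains by switching.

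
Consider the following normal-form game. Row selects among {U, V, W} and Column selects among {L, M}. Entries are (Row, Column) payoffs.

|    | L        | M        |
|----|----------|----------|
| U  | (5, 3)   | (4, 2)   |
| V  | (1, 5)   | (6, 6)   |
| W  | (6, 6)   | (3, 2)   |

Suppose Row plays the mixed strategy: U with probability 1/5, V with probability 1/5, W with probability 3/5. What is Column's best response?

L

Compute Column's expected payoff from each pure strategy against the given mix.
L: (1/5)·3 + (1/5)·5 + (3/5)·6 = 26/5
M: (1/5)·2 + (1/5)·6 + (3/5)·2 = 14/5
Highest expected payoff is 26/5, from L.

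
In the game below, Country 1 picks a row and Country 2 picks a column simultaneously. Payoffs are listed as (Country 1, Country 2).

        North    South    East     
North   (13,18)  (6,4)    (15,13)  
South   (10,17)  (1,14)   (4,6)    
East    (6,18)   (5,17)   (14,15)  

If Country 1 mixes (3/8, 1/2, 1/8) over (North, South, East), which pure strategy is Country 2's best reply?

Country 2's best reply maximizes expected payoff against the mix.
North: (3/8)·18 + (1/2)·17 + (1/8)·18 = 35/2
South: (3/8)·4 + (1/2)·14 + (1/8)·17 = 85/8
East: (3/8)·13 + (1/2)·6 + (1/8)·15 = 39/4
Highest expected payoff is 35/2, from North.

North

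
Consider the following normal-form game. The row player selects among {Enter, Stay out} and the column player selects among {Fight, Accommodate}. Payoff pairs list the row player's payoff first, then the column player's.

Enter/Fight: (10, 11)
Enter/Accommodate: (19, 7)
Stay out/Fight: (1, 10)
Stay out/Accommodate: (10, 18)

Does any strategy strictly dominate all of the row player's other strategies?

A strategy is strictly dominant if it gives the row player a strictly higher payoff than every other strategy, against every choice by the opponent.
Enter strictly dominates: vs Fight: 10 > 1; vs Accommodate: 19 > 10.

Enter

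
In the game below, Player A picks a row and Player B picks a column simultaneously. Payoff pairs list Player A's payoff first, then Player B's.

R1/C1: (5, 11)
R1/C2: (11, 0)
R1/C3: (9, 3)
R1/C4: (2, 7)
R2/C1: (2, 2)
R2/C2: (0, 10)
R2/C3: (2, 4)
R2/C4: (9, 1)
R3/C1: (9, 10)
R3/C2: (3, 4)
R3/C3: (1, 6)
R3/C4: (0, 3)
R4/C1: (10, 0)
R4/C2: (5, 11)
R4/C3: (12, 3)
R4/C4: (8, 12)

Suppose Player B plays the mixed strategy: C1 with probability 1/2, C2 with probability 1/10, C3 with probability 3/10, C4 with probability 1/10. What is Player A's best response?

R4

Compute Player A's expected payoff from each pure strategy against the given mix.
R1: (1/2)·5 + (1/10)·11 + (3/10)·9 + (1/10)·2 = 13/2
R2: (1/2)·2 + (1/10)·0 + (3/10)·2 + (1/10)·9 = 5/2
R3: (1/2)·9 + (1/10)·3 + (3/10)·1 + (1/10)·0 = 51/10
R4: (1/2)·10 + (1/10)·5 + (3/10)·12 + (1/10)·8 = 99/10
Highest expected payoff is 99/10, from R4.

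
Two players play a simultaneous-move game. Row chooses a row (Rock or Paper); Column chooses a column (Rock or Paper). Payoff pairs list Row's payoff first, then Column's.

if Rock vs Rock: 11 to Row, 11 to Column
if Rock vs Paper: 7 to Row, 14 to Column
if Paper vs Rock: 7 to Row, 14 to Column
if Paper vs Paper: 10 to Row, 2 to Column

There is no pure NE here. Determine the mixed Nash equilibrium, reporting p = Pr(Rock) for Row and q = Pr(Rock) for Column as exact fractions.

p = 4/5, q = 3/7

In a mixed NE each player is indifferent between their pure strategies, so the opponent's mix sets the indifference.
Column indifferent between Rock and Paper: p·11 + (1−p)·14 = p·14 + (1−p)·2 ⟹ 14 + (-3)p = 2 + 12p ⟹ p = 4/5.
Row indifferent between Rock and Paper: q·11 + (1−q)·7 = q·7 + (1−q)·10 ⟹ 7 + 4q = 10 + (-3)q ⟹ q = 3/7.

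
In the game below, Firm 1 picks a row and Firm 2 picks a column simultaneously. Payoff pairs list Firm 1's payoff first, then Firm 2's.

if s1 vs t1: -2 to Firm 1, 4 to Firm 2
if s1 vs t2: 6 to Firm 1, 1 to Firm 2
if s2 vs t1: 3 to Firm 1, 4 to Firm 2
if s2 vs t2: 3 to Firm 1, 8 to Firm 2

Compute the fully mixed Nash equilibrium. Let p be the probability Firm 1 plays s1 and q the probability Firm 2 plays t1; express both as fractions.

p = 4/7, q = 3/8

Each player's mixing probability is pinned down by making the *other* player indifferent.
Firm 2 indifferent between t1 and t2: p·4 + (1−p)·4 = p·1 + (1−p)·8 ⟹ 4 + 0p = 8 + (-7)p ⟹ p = 4/7.
Firm 1 indifferent between s1 and s2: q·(-2) + (1−q)·6 = q·3 + (1−q)·3 ⟹ 6 + (-8)q = 3 + 0q ⟹ q = 3/8.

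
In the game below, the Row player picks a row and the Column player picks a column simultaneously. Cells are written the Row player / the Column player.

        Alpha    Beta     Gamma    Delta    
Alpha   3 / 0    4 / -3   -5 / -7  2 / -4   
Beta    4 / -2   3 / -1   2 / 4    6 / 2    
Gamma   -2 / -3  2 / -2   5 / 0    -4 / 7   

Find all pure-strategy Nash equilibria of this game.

There is no pure-strategy Nash equilibrium

Check mutual best responses: a cell is a NE iff neither player can gain by unilaterally deviating.
The Row player's best responses — vs Alpha: Beta (payoff 4); vs Beta: Alpha (payoff 4); vs Gamma: Gamma (payoff 5); vs Delta: Beta (payoff 6).
The Column player's best responses — vs Alpha: Alpha (payoff 0); vs Beta: Gamma (payoff 4); vs Gamma: Delta (payoff 7).
No cell has both players best-responding. For instance, the Row player's best reply to Beta is Alpha, but against Alpha the Column player prefers Alpha over Beta.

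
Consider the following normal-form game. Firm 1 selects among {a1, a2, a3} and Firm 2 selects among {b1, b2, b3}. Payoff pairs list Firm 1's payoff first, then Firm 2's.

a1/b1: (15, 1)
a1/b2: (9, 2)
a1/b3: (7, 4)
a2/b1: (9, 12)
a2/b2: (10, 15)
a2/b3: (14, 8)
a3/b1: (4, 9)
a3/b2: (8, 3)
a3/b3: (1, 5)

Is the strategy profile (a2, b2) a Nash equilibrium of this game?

Holding Firm 2 at b2: Firm 1 gets 10 from a2, versus 9 from a1, 8 from a3. No profitable deviation for Firm 1.
Holding Firm 1 at a2: Firm 2 gets 15 from b2, versus 12 from b1, 8 from b3. No profitable deviation for Firm 2 either.

Yes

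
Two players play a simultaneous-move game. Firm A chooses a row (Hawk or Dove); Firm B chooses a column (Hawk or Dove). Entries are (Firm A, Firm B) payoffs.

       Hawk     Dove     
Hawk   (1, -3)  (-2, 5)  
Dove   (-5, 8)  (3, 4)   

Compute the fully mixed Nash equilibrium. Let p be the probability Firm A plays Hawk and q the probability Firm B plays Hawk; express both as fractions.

p = 1/3, q = 5/11

Each player's mixing probability is pinned down by making the *other* player indifferent.
Firm B indifferent between Hawk and Dove: p·(-3) + (1−p)·8 = p·5 + (1−p)·4 ⟹ 8 + (-11)p = 4 + 1p ⟹ p = 1/3.
Firm A indifferent between Hawk and Dove: q·1 + (1−q)·(-2) = q·(-5) + (1−q)·3 ⟹ (-2) + 3q = 3 + (-8)q ⟹ q = 5/11.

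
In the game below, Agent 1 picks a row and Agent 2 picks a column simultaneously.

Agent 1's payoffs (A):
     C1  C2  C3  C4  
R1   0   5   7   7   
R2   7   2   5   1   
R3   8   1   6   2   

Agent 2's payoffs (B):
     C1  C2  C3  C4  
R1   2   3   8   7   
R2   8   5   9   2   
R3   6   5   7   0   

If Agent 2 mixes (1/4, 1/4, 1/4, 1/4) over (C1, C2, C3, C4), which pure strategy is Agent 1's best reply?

Agent 1's best reply maximizes expected payoff against the mix.
R1: (1/4)·0 + (1/4)·5 + (1/4)·7 + (1/4)·7 = 19/4
R2: (1/4)·7 + (1/4)·2 + (1/4)·5 + (1/4)·1 = 15/4
R3: (1/4)·8 + (1/4)·1 + (1/4)·6 + (1/4)·2 = 17/4
Highest expected payoff is 19/4, from R1.

R1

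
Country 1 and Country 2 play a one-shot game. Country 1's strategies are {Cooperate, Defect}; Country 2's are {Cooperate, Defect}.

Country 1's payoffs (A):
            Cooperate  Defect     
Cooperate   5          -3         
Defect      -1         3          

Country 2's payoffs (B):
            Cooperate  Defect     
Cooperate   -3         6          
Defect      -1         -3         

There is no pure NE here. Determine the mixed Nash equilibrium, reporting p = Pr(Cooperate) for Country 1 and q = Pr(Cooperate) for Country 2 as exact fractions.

p = 2/11, q = 1/2

Each player's mixing probability is pinned down by making the *other* player indifferent.
Country 2 indifferent between Cooperate and Defect: p·(-3) + (1−p)·(-1) = p·6 + (1−p)·(-3) ⟹ (-1) + (-2)p = (-3) + 9p ⟹ p = 2/11.
Country 1 indifferent between Cooperate and Defect: q·5 + (1−q)·(-3) = q·(-1) + (1−q)·3 ⟹ (-3) + 8q = 3 + (-4)q ⟹ q = 1/2.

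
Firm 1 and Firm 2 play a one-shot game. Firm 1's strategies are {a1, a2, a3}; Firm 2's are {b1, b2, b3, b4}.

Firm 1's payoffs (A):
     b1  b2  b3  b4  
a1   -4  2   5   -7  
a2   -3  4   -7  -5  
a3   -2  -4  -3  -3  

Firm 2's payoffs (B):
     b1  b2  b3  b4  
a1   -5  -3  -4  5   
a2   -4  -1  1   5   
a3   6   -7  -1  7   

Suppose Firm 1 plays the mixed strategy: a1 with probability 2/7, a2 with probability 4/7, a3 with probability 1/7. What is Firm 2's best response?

Compute Firm 2's expected payoff from each pure strategy against the given mix.
b1: (2/7)·(-5) + (4/7)·(-4) + (1/7)·6 = -20/7
b2: (2/7)·(-3) + (4/7)·(-1) + (1/7)·(-7) = -17/7
b3: (2/7)·(-4) + (4/7)·1 + (1/7)·(-1) = -5/7
b4: (2/7)·5 + (4/7)·5 + (1/7)·7 = 37/7
Highest expected payoff is 37/7, from b4.

b4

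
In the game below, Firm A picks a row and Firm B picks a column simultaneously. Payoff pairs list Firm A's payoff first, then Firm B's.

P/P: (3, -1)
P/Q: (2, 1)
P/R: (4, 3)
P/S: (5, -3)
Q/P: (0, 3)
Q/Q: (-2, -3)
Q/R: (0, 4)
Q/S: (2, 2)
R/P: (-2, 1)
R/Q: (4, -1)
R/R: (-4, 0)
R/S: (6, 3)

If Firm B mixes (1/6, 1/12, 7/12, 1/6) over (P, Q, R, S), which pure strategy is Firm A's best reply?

Compute Firm A's expected payoff from each pure strategy against the given mix.
P: (1/6)·3 + (1/12)·2 + (7/12)·4 + (1/6)·5 = 23/6
Q: (1/6)·0 + (1/12)·(-2) + (7/12)·0 + (1/6)·2 = 1/6
R: (1/6)·(-2) + (1/12)·4 + (7/12)·(-4) + (1/6)·6 = -4/3
Highest expected payoff is 23/6, from P.

P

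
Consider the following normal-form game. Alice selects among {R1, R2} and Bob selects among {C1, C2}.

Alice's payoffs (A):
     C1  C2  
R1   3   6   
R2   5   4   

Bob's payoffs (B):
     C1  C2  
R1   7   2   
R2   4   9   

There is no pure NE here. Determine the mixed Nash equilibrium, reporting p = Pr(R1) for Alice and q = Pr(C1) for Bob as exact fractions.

Each player's mixing probability is pinned down by making the *other* player indifferent.
Bob indifferent between C1 and C2: p·7 + (1−p)·4 = p·2 + (1−p)·9 ⟹ 4 + 3p = 9 + (-7)p ⟹ p = 1/2.
Alice indifferent between R1 and R2: q·3 + (1−q)·6 = q·5 + (1−q)·4 ⟹ 6 + (-3)q = 4 + 1q ⟹ q = 1/2.

p = 1/2, q = 1/2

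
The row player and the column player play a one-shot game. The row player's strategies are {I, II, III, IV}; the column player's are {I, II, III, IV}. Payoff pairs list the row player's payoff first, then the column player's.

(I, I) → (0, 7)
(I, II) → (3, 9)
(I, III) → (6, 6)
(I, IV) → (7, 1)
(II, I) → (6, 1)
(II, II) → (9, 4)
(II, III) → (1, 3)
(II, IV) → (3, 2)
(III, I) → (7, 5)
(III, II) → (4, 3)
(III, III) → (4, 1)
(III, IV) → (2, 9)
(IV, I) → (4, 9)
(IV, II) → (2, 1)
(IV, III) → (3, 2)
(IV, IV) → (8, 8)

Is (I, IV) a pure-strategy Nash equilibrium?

No

Holding the column player at IV: the row player gets 7 from I but could get 8 by switching to IV. The row player has a profitable deviation.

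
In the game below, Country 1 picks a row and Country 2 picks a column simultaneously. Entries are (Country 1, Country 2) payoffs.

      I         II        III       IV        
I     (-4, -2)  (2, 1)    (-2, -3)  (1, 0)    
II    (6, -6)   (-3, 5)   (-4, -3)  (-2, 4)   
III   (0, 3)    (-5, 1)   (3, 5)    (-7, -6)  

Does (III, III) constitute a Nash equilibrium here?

Yes

Holding Country 2 at III: Country 1 gets 3 from III, versus -2 from I, -4 from II. No profitable deviation for Country 1.
Holding Country 1 at III: Country 2 gets 5 from III, versus 3 from I, 1 from II, -6 from IV. No profitable deviation for Country 2 either.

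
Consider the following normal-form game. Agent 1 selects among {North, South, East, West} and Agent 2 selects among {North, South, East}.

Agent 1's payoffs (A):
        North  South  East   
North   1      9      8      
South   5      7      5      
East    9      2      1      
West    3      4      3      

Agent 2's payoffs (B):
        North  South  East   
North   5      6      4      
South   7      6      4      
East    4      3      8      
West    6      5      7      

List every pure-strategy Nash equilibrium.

(North, South)

Check mutual best responses: a cell is a NE iff neither player can gain by unilaterally deviating.
Agent 1's best responses — vs North: East (payoff 9); vs South: North (payoff 9); vs East: North (payoff 8).
Agent 2's best responses — vs North: South (payoff 6); vs South: North (payoff 7); vs East: East (payoff 8); vs West: East (payoff 7).
The only mutual best response is (North, South); neither player gains by switching there.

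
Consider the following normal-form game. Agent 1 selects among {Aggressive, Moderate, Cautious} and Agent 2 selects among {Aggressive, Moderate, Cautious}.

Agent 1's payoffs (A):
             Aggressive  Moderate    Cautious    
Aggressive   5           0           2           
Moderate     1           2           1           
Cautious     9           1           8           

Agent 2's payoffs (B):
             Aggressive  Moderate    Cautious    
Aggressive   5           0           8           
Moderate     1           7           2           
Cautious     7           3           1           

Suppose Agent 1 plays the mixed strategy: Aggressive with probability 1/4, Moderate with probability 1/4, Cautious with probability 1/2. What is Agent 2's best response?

Agent 2's best reply maximizes expected payoff against the mix.
Aggressive: (1/4)·5 + (1/4)·1 + (1/2)·7 = 5
Moderate: (1/4)·0 + (1/4)·7 + (1/2)·3 = 13/4
Cautious: (1/4)·8 + (1/4)·2 + (1/2)·1 = 3
Highest expected payoff is 5, from Aggressive.

Aggressive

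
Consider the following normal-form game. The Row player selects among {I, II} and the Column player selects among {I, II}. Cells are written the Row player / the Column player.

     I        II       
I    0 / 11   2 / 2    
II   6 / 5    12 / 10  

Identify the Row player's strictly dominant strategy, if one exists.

II

Check whether one of the Row player's strategies beats all alternatives regardless of what the opponent does.
II strictly dominates: vs I: 6 > 0; vs II: 12 > 2.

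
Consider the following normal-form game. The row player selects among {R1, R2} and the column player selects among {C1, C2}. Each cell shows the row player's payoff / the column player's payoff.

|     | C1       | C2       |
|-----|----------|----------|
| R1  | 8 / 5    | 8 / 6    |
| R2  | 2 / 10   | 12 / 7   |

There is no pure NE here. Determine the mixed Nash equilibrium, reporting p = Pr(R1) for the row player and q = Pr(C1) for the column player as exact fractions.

Each player's mixing probability is pinned down by making the *other* player indifferent.
The column player indifferent between C1 and C2: p·5 + (1−p)·10 = p·6 + (1−p)·7 ⟹ 10 + (-5)p = 7 + (-1)p ⟹ p = 3/4.
The row player indifferent between R1 and R2: q·8 + (1−q)·8 = q·2 + (1−q)·12 ⟹ 8 + 0q = 12 + (-10)q ⟹ q = 2/5.

p = 3/4, q = 2/5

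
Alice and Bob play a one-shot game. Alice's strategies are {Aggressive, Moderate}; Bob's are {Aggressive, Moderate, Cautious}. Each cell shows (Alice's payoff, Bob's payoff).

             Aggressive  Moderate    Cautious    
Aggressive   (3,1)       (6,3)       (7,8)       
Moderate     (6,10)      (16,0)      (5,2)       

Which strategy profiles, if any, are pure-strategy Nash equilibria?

(Aggressive, Cautious) and (Moderate, Aggressive)

Find each player's best response to every opponent strategy; NE are the intersections.
Alice's best responses — vs Aggressive: Moderate (payoff 6); vs Moderate: Moderate (payoff 16); vs Cautious: Aggressive (payoff 7).
Bob's best responses — vs Aggressive: Cautious (payoff 8); vs Moderate: Aggressive (payoff 10).
Mutual best responses occur at (Aggressive, Cautious) and (Moderate, Aggressive); at each, neither player gains by switching.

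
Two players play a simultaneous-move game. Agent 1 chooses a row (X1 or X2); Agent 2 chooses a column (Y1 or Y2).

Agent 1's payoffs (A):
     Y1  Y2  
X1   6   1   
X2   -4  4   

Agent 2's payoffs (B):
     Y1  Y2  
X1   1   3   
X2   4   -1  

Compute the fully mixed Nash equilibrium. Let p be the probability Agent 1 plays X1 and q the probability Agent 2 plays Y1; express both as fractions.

Each player's mixing probability is pinned down by making the *other* player indifferent.
Agent 2 indifferent between Y1 and Y2: p·1 + (1−p)·4 = p·3 + (1−p)·(-1) ⟹ 4 + (-3)p = (-1) + 4p ⟹ p = 5/7.
Agent 1 indifferent between X1 and X2: q·6 + (1−q)·1 = q·(-4) + (1−q)·4 ⟹ 1 + 5q = 4 + (-8)q ⟹ q = 3/13.

p = 5/7, q = 3/13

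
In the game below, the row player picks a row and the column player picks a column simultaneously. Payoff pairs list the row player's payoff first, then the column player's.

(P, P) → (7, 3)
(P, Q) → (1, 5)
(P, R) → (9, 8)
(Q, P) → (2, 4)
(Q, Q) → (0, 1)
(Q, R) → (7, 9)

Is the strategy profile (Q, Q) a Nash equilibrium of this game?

Holding the column player at Q: the row player gets 0 from Q but could get 1 by switching to P. The row player has a profitable deviation.

No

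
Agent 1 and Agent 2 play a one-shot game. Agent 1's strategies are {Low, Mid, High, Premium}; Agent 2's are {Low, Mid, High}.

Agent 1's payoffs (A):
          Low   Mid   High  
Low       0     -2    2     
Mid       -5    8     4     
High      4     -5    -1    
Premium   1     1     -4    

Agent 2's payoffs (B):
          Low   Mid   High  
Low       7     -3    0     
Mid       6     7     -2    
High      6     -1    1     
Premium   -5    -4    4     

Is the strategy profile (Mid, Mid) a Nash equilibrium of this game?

Yes

Holding Agent 2 at Mid: Agent 1 gets 8 from Mid, versus -2 from Low, -5 from High, 1 from Premium. No profitable deviation for Agent 1.
Holding Agent 1 at Mid: Agent 2 gets 7 from Mid, versus 6 from Low, -2 from High. No profitable deviation for Agent 2 either.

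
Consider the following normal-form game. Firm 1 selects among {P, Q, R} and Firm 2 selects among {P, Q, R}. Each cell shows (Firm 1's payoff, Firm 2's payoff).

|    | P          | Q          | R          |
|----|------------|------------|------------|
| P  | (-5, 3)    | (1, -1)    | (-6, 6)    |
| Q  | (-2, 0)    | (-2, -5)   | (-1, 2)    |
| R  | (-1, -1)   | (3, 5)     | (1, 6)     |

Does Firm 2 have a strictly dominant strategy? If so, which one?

Check whether one of Firm 2's strategies beats all alternatives regardless of what the opponent does.
R strictly dominates: vs P: 6 > each of {3, -1}; vs Q: 2 > each of {0, -5}; vs R: 6 > each of {-1, 5}.

R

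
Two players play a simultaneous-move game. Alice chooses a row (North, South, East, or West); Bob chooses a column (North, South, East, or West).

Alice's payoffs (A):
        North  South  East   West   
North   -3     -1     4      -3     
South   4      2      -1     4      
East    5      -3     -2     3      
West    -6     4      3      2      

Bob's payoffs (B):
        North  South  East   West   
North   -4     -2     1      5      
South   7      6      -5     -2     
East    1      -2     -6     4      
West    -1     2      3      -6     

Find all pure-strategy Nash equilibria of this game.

Check mutual best responses: a cell is a NE iff neither player can gain by unilaterally deviating.
Alice's best responses — vs North: East (payoff 5); vs South: West (payoff 4); vs East: North (payoff 4); vs West: South (payoff 4).
Bob's best responses — vs North: West (payoff 5); vs South: North (payoff 7); vs East: West (payoff 4); vs West: East (payoff 3).
No cell has both players best-responding. For instance, Alice's best reply to South is West, but against West Bob prefers East over South.

There is no pure-strategy Nash equilibrium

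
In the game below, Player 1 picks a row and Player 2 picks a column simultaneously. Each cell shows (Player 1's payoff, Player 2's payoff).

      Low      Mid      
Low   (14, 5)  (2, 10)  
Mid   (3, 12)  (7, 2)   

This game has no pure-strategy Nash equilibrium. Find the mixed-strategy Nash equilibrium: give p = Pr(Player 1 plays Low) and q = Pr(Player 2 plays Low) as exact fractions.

p = 2/3, q = 5/16

Each player's mixing probability is pinned down by making the *other* player indifferent.
Player 2 indifferent between Low and Mid: p·5 + (1−p)·12 = p·10 + (1−p)·2 ⟹ 12 + (-7)p = 2 + 8p ⟹ p = 2/3.
Player 1 indifferent between Low and Mid: q·14 + (1−q)·2 = q·3 + (1−q)·7 ⟹ 2 + 12q = 7 + (-4)q ⟹ q = 5/16.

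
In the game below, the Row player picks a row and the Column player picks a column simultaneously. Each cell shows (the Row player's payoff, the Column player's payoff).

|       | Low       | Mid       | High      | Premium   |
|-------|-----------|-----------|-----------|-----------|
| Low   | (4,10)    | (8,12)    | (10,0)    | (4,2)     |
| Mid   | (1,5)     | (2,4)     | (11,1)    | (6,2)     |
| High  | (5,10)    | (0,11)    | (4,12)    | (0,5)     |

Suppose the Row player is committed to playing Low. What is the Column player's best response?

With the Row player fixed at Low, the Column player's payoffs are: Low → 10, Mid → 12, High → 0, Premium → 2.
The maximum is 12, achieved by Mid.

Mid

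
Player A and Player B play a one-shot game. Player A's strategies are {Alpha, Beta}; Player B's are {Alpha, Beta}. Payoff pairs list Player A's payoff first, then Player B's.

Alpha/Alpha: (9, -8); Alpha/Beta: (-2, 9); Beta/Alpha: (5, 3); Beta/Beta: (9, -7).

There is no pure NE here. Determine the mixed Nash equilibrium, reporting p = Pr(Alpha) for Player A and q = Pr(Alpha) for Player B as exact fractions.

Each player's mixing probability is pinned down by making the *other* player indifferent.
Player B indifferent between Alpha and Beta: p·(-8) + (1−p)·3 = p·9 + (1−p)·(-7) ⟹ 3 + (-11)p = (-7) + 16p ⟹ p = 10/27.
Player A indifferent between Alpha and Beta: q·9 + (1−q)·(-2) = q·5 + (1−q)·9 ⟹ (-2) + 11q = 9 + (-4)q ⟹ q = 11/15.

p = 10/27, q = 11/15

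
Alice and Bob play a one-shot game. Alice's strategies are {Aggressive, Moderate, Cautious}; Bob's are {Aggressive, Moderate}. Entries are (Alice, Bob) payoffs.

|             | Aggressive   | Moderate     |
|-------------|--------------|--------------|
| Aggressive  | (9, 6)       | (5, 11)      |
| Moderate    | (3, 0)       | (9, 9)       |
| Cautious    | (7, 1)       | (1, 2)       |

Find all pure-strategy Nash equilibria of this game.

(Moderate, Moderate)

Check mutual best responses: a cell is a NE iff neither player can gain by unilaterally deviating.
Alice's best responses — vs Aggressive: Aggressive (payoff 9); vs Moderate: Moderate (payoff 9).
Bob's best responses — vs Aggressive: Moderate (payoff 11); vs Moderate: Moderate (payoff 9); vs Cautious: Moderate (payoff 2).
The only mutual best response is (Moderate, Moderate); neither player gains by switching there.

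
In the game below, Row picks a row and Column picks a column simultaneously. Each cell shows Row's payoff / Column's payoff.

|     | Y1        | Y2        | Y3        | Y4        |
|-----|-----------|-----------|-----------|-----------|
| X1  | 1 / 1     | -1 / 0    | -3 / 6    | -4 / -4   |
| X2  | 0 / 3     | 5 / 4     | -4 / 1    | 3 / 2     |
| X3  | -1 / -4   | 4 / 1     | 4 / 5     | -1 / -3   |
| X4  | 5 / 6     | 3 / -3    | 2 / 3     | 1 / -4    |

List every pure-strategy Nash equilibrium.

Find each player's best response to every opponent strategy; NE are the intersections.
Row's best responses — vs Y1: X4 (payoff 5); vs Y2: X2 (payoff 5); vs Y3: X3 (payoff 4); vs Y4: X2 (payoff 3).
Column's best responses — vs X1: Y3 (payoff 6); vs X2: Y2 (payoff 4); vs X3: Y3 (payoff 5); vs X4: Y1 (payoff 6).
Mutual best responses occur at (X2, Y2), (X3, Y3), and (X4, Y1); at each, neither player gains by switching.

(X2, Y2), (X3, Y3), and (X4, Y1)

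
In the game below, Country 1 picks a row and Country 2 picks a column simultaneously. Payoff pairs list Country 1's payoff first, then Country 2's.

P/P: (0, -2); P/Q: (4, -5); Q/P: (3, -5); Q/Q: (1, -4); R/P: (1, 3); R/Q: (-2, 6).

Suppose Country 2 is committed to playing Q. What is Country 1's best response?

With Country 2 fixed at Q, Country 1's payoffs are: P → 4, Q → 1, R → -2.
The maximum is 4, achieved by P.

P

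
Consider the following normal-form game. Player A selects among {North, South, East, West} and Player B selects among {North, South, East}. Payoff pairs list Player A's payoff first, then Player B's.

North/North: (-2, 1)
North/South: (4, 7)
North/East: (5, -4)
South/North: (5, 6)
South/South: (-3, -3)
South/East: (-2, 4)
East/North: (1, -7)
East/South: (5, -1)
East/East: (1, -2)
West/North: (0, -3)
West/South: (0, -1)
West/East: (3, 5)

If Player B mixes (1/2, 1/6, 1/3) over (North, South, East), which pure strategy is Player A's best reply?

East

Compute Player A's expected payoff from each pure strategy against the given mix.
North: (1/2)·(-2) + (1/6)·4 + (1/3)·5 = 4/3
South: (1/2)·5 + (1/6)·(-3) + (1/3)·(-2) = 4/3
East: (1/2)·1 + (1/6)·5 + (1/3)·1 = 5/3
West: (1/2)·0 + (1/6)·0 + (1/3)·3 = 1
Highest expected payoff is 5/3, from East.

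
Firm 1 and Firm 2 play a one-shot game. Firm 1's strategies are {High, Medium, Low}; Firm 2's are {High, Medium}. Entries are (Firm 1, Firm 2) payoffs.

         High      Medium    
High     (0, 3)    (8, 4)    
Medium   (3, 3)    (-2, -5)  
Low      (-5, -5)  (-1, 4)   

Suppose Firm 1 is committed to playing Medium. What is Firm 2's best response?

With Firm 1 fixed at Medium, Firm 2's payoffs are: High → 3, Medium → -5.
The maximum is 3, achieved by High.

High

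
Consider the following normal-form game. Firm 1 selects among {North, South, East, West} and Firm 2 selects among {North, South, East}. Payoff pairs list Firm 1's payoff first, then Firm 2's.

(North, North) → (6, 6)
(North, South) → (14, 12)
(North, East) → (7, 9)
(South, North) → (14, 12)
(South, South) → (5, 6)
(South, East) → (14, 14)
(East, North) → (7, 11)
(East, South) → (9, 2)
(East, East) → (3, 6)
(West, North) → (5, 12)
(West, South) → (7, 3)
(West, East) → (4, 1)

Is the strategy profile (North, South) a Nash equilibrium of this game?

Holding Firm 2 at South: Firm 1 gets 14 from North, versus 5 from South, 9 from East, 7 from West. No profitable deviation for Firm 1.
Holding Firm 1 at North: Firm 2 gets 12 from South, versus 6 from North, 9 from East. No profitable deviation for Firm 2 either.

Yes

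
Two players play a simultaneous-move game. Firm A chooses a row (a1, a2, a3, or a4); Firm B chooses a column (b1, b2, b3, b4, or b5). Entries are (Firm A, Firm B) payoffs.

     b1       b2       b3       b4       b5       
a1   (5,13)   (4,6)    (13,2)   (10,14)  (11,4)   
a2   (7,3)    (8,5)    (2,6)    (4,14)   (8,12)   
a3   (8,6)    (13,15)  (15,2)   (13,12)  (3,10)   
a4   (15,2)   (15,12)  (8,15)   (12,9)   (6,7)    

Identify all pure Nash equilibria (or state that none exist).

Check mutual best responses: a cell is a NE iff neither player can gain by unilaterally deviating.
Firm A's best responses — vs b1: a4 (payoff 15); vs b2: a4 (payoff 15); vs b3: a3 (payoff 15); vs b4: a3 (payoff 13); vs b5: a1 (payoff 11).
Firm B's best responses — vs a1: b4 (payoff 14); vs a2: b4 (payoff 14); vs a3: b2 (payoff 15); vs a4: b3 (payoff 15).
No cell has both players best-responding. For instance, Firm A's best reply to b5 is a1, but against a1 Firm B prefers b4 over b5.

No pure-strategy Nash equilibrium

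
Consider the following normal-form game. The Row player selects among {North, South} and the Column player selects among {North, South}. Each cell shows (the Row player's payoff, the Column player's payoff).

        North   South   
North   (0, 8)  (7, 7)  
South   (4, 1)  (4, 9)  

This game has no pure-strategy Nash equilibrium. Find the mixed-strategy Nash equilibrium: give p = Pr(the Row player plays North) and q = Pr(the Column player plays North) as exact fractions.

p = 8/9, q = 3/7

Each player's mixing probability is pinned down by making the *other* player indifferent.
The Column player indifferent between North and South: p·8 + (1−p)·1 = p·7 + (1−p)·9 ⟹ 1 + 7p = 9 + (-2)p ⟹ p = 8/9.
The Row player indifferent between North and South: q·0 + (1−q)·7 = q·4 + (1−q)·4 ⟹ 7 + (-7)q = 4 + 0q ⟹ q = 3/7.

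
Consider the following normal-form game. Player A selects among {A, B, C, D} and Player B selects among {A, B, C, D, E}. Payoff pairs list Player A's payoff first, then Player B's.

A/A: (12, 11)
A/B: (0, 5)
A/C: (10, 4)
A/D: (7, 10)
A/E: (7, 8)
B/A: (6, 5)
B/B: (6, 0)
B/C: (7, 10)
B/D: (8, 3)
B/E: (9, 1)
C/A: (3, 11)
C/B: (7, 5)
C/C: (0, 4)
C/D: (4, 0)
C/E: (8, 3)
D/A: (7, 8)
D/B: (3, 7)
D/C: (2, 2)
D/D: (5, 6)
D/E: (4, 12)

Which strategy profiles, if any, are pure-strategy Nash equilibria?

A profile is a Nash equilibrium when each player is best-responding to the other.
Player A's best responses — vs A: A (payoff 12); vs B: C (payoff 7); vs C: A (payoff 10); vs D: B (payoff 8); vs E: B (payoff 9).
Player B's best responses — vs A: A (payoff 11); vs B: C (payoff 10); vs C: A (payoff 11); vs D: E (payoff 12).
The only mutual best response is (A, A); neither player gains by switching there.

(A, A)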